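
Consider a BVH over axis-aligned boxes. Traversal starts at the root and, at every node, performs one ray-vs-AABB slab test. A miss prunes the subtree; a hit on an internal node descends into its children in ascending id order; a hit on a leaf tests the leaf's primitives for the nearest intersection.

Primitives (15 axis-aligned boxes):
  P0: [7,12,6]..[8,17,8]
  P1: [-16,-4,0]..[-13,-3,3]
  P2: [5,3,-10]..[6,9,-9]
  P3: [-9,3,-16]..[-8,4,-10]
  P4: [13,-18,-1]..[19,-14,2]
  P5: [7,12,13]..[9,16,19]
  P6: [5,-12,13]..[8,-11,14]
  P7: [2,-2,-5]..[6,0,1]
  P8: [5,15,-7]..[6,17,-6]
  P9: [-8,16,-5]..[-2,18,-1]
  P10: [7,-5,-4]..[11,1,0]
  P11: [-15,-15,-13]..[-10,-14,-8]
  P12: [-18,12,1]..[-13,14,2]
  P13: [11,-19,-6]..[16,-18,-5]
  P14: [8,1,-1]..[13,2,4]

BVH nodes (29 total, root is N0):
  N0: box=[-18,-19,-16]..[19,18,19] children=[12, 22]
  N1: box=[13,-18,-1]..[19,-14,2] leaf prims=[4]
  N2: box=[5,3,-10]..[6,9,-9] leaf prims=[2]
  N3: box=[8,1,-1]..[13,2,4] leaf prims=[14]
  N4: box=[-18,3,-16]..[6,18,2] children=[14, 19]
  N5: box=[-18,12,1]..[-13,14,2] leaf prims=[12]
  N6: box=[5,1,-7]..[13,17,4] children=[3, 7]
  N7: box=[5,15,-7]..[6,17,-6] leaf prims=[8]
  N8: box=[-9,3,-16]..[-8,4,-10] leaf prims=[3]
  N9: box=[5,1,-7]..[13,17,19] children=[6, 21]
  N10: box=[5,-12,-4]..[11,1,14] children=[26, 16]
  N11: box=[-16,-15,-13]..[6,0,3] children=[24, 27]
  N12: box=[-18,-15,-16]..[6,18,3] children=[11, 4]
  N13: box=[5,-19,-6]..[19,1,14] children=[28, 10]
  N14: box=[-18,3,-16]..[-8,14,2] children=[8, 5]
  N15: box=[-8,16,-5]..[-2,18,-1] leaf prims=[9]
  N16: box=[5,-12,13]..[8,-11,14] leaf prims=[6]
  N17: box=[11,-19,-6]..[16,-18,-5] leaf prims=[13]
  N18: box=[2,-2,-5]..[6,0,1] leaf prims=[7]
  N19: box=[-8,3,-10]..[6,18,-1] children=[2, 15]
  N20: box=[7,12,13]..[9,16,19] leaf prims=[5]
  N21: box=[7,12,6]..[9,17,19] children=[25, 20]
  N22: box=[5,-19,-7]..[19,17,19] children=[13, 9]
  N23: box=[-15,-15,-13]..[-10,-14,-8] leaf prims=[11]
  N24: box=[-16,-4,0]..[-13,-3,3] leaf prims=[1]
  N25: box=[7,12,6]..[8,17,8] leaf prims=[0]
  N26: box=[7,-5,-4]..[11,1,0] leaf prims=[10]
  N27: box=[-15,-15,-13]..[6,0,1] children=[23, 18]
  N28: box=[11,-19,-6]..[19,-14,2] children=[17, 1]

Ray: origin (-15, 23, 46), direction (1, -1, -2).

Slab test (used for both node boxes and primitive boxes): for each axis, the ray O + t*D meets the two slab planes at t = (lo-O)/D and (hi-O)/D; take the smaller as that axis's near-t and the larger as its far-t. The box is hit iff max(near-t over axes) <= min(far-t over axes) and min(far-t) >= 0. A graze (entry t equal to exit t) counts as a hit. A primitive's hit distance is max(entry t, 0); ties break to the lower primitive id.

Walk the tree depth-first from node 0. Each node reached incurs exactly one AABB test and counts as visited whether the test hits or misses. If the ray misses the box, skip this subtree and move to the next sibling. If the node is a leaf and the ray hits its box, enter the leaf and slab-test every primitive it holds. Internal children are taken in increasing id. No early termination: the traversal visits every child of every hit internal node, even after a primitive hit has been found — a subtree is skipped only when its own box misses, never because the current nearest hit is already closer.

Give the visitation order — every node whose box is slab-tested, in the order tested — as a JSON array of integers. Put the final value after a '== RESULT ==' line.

Trace the traversal:
N0 x:[-3,34] y:[5,42] z:[27/2,31] -> hit [27/2,31], descend [12, 22]
  N12 x:[-3,21] y:[5,38] z:[43/2,31] -> miss, prune
  N22 x:[20,34] y:[6,42] z:[27/2,53/2] -> hit [20,53/2], descend [9, 13]
    N9 x:[20,28] y:[6,22] z:[27/2,53/2] -> hit [20,22], descend [6, 21]
      N6 x:[20,28] y:[6,22] z:[21,53/2] -> hit [21,22], descend [3, 7]
        N3 x:[23,28] y:[21,22] z:[21,47/2] -> miss, prune
        N7 x:[20,21] y:[6,8] z:[26,53/2] -> miss, prune
      N21 x:[22,24] y:[6,11] z:[27/2,20] -> miss, prune
    N13 x:[20,34] y:[22,42] z:[16,26] -> hit [22,26], descend [10, 28]
      N10 x:[20,26] y:[22,35] z:[16,25] -> hit [22,25], descend [16, 26]
        N16 x:[20,23] y:[34,35] z:[16,33/2] -> miss, prune
        N26 x:[22,26] y:[22,28] z:[23,25] -> hit [23,25] leaf, test {P10@t=23}
      N28 x:[26,34] y:[37,42] z:[22,26] -> miss, prune

Visited [0, 12, 22, 9, 6, 3, 7, 21, 13, 10, 16, 26, 28]. Tests: 13 box, 1 leaf. Nearest: P10.

== RESULT ==
[0, 12, 22, 9, 6, 3, 7, 21, 13, 10, 16, 26, 28]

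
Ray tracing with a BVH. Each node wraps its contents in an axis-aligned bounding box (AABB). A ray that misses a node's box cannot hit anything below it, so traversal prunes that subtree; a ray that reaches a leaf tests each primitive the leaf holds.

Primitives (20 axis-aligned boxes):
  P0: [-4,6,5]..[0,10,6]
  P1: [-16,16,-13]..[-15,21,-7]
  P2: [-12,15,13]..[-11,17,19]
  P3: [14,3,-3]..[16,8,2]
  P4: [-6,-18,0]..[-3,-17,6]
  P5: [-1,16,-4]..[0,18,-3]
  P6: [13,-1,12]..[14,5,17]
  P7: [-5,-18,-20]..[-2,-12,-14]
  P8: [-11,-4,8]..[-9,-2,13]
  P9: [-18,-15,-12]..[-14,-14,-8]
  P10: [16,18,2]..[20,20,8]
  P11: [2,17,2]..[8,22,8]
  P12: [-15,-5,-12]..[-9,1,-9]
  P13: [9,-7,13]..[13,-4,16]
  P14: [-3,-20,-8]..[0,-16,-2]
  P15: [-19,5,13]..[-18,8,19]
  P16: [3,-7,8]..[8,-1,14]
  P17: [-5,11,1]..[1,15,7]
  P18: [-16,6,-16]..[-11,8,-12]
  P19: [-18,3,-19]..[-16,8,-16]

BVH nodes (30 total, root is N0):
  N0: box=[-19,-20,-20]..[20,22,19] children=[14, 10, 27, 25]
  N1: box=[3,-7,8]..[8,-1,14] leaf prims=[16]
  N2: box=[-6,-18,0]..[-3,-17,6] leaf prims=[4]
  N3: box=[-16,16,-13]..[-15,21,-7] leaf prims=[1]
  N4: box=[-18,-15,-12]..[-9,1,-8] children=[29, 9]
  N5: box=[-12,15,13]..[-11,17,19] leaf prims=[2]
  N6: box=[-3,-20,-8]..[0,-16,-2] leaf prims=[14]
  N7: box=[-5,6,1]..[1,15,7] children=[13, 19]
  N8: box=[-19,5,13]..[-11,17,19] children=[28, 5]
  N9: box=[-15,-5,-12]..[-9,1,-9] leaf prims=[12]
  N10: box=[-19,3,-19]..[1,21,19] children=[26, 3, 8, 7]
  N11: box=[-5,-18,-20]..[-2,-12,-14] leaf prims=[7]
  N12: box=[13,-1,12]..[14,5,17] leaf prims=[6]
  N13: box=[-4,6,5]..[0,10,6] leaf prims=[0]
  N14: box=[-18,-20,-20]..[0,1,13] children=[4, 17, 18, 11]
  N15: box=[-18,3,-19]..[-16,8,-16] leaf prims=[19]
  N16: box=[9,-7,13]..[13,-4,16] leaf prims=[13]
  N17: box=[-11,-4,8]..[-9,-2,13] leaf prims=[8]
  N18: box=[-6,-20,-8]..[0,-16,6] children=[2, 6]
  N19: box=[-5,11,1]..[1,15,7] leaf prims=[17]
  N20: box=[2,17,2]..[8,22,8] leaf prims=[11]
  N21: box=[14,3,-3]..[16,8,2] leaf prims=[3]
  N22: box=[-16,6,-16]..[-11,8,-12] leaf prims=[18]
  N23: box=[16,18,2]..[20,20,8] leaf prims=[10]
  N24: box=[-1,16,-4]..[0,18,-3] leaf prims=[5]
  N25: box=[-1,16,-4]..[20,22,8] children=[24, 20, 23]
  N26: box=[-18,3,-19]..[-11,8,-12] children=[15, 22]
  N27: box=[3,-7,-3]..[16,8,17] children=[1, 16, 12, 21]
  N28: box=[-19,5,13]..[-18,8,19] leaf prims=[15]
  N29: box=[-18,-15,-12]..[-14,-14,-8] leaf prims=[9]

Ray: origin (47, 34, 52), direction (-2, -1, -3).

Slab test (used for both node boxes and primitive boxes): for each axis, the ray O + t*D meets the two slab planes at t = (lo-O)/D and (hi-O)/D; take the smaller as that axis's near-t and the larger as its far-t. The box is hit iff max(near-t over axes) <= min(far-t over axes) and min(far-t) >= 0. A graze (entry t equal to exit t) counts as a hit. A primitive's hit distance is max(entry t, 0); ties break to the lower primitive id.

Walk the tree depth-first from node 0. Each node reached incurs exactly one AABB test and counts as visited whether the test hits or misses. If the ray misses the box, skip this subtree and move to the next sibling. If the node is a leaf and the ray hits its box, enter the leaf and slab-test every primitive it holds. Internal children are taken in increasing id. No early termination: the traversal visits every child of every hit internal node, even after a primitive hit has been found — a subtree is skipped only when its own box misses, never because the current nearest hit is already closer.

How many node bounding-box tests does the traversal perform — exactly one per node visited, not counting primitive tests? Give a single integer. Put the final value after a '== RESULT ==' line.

Walk:
N0 x:[27/2,33] y:[12,54] z:[11,24] -> hit [27/2,24], descend [10, 14, 25, 27]
  N10 x:[23,33] y:[13,31] z:[11,71/3] -> hit [23,71/3], descend [3, 7, 8, 26]
    N3 x:[31,63/2] y:[13,18] z:[59/3,65/3] -> miss, prune
    N7 x:[23,26] y:[19,28] z:[15,17] -> miss, prune
    N8 x:[29,33] y:[17,29] z:[11,13] -> miss, prune
    N26 x:[29,65/2] y:[26,31] z:[64/3,71/3] -> miss, prune
  N14 x:[47/2,65/2] y:[33,54] z:[13,24] -> miss, prune
  N25 x:[27/2,24] y:[12,18] z:[44/3,56/3] -> hit [44/3,18], descend [20, 23, 24]
    N20 x:[39/2,45/2] y:[12,17] z:[44/3,50/3] -> miss, prune
    N23 x:[27/2,31/2] y:[14,16] z:[44/3,50/3] -> hit [44/3,31/2] leaf, test {P10@t=44/3}
    N24 x:[47/2,24] y:[16,18] z:[55/3,56/3] -> miss, prune
  N27 x:[31/2,22] y:[26,41] z:[35/3,55/3] -> miss, prune

Visited [0, 10, 3, 7, 8, 26, 14, 25, 20, 23, 24, 27]. Tests: 12 box, 1 leaf. Nearest: P10.

== RESULT ==
12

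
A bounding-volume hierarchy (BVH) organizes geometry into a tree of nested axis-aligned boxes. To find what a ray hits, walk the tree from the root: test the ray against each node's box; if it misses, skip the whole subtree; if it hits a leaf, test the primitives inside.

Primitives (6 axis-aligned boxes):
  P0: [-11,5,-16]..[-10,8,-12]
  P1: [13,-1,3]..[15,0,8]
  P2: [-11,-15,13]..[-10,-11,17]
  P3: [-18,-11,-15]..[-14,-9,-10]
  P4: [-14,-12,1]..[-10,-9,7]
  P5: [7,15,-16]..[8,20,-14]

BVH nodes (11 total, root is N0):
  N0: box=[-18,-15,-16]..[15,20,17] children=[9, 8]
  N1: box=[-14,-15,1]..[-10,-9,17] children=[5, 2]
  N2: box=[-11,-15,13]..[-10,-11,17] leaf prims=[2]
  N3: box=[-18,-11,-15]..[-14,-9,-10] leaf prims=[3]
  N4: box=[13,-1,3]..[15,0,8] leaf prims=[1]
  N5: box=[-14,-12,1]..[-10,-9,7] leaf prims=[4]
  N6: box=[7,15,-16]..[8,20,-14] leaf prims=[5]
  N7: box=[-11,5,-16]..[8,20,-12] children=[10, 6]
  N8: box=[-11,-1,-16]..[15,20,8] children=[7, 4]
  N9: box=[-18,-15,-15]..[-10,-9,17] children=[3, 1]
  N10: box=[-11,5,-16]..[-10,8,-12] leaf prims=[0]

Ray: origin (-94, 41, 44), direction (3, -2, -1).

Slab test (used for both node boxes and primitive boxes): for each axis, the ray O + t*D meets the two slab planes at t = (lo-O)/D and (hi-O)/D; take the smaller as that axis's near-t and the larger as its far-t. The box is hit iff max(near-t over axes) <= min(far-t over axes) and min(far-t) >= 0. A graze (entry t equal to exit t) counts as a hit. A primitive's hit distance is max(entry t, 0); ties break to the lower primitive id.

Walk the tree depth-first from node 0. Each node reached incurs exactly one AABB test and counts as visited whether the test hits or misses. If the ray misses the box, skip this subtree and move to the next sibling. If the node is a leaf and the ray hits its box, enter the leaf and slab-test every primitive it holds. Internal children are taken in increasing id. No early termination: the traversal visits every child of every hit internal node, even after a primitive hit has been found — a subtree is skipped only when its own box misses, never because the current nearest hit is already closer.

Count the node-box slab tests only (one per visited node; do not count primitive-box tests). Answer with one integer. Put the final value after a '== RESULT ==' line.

Trace the traversal:
N0 x:[76/3,109/3] y:[21/2,28] z:[27,60] -> hit [27,28], descend [8, 9]
  N8 x:[83/3,109/3] y:[21/2,21] z:[36,60] -> miss, prune
  N9 x:[76/3,28] y:[25,28] z:[27,59] -> hit [27,28], descend [1, 3]
    N1 x:[80/3,28] y:[25,28] z:[27,43] -> hit [27,28], descend [2, 5]
      N2 x:[83/3,28] y:[26,28] z:[27,31] -> hit [83/3,28] leaf, test {P2@t=83/3}
      N5 x:[80/3,28] y:[25,53/2] z:[37,43] -> miss, prune
    N3 x:[76/3,80/3] y:[25,26] z:[54,59] -> miss, prune

Visited [0, 8, 9, 1, 2, 5, 3]. Tests: 7 box, 1 leaf. Nearest: P2.

== RESULT ==
7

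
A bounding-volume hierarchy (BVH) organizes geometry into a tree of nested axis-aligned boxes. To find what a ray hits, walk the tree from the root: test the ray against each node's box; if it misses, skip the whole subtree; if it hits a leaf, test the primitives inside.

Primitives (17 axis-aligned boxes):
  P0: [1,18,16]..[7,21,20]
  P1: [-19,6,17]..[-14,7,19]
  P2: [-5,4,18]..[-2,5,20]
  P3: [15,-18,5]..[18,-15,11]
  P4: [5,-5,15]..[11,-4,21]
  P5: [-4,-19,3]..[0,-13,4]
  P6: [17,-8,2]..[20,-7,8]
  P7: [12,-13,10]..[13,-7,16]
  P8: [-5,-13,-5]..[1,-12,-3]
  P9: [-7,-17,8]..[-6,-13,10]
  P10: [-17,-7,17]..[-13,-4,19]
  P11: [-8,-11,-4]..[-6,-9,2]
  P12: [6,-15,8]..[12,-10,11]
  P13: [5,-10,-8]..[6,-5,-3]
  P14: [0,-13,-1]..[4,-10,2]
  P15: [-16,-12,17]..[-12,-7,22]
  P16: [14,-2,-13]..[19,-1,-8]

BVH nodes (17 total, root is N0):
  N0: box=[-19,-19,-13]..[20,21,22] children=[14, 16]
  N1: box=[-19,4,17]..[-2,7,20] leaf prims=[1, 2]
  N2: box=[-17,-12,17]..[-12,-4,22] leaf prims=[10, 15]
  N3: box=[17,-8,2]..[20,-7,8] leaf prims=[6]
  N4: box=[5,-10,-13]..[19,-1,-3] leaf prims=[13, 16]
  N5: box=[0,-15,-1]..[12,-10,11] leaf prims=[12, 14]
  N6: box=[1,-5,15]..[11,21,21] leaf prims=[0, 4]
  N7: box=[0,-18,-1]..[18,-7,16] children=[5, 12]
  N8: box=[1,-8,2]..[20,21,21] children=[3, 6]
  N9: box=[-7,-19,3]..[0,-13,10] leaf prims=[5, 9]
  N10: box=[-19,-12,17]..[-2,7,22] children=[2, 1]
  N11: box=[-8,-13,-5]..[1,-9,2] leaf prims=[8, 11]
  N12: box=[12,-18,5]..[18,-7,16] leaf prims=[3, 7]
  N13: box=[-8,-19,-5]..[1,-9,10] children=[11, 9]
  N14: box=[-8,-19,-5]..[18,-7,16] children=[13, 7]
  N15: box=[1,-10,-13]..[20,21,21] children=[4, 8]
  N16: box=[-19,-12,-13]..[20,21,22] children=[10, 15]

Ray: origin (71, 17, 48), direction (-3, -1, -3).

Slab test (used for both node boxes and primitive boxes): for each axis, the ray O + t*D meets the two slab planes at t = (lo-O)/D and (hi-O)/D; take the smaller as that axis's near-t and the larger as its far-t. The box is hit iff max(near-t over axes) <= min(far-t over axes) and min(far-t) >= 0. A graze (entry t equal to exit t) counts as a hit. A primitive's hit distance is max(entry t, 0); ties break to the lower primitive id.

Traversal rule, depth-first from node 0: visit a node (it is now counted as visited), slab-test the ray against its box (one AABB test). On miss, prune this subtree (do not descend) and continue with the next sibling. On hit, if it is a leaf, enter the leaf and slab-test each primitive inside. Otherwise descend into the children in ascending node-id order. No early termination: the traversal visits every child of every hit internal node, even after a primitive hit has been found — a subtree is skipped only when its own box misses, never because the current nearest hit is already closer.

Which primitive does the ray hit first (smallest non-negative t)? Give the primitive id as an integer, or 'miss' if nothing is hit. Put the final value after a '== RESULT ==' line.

Traverse from the root:
N0 x:[17,30] y:[-4,36] z:[26/3,61/3] -> hit [17,61/3], descend [14, 16]
  N14 x:[53/3,79/3] y:[24,36] z:[32/3,53/3] -> miss, prune
  N16 x:[17,30] y:[-4,29] z:[26/3,61/3] -> hit [17,61/3], descend [10, 15]
    N10 x:[73/3,30] y:[10,29] z:[26/3,31/3] -> miss, prune
    N15 x:[17,70/3] y:[-4,27] z:[9,61/3] -> hit [17,61/3], descend [4, 8]
      N4 x:[52/3,22] y:[18,27] z:[17,61/3] -> hit [18,61/3] leaf, test {P13(miss), P16@t=56/3}
      N8 x:[17,70/3] y:[-4,25] z:[9,46/3] -> miss, prune

Summary -> nodes [0, 14, 16, 10, 15, 4, 8]; box-tests=7; leaf-entries=1; first=P16

== RESULT ==
16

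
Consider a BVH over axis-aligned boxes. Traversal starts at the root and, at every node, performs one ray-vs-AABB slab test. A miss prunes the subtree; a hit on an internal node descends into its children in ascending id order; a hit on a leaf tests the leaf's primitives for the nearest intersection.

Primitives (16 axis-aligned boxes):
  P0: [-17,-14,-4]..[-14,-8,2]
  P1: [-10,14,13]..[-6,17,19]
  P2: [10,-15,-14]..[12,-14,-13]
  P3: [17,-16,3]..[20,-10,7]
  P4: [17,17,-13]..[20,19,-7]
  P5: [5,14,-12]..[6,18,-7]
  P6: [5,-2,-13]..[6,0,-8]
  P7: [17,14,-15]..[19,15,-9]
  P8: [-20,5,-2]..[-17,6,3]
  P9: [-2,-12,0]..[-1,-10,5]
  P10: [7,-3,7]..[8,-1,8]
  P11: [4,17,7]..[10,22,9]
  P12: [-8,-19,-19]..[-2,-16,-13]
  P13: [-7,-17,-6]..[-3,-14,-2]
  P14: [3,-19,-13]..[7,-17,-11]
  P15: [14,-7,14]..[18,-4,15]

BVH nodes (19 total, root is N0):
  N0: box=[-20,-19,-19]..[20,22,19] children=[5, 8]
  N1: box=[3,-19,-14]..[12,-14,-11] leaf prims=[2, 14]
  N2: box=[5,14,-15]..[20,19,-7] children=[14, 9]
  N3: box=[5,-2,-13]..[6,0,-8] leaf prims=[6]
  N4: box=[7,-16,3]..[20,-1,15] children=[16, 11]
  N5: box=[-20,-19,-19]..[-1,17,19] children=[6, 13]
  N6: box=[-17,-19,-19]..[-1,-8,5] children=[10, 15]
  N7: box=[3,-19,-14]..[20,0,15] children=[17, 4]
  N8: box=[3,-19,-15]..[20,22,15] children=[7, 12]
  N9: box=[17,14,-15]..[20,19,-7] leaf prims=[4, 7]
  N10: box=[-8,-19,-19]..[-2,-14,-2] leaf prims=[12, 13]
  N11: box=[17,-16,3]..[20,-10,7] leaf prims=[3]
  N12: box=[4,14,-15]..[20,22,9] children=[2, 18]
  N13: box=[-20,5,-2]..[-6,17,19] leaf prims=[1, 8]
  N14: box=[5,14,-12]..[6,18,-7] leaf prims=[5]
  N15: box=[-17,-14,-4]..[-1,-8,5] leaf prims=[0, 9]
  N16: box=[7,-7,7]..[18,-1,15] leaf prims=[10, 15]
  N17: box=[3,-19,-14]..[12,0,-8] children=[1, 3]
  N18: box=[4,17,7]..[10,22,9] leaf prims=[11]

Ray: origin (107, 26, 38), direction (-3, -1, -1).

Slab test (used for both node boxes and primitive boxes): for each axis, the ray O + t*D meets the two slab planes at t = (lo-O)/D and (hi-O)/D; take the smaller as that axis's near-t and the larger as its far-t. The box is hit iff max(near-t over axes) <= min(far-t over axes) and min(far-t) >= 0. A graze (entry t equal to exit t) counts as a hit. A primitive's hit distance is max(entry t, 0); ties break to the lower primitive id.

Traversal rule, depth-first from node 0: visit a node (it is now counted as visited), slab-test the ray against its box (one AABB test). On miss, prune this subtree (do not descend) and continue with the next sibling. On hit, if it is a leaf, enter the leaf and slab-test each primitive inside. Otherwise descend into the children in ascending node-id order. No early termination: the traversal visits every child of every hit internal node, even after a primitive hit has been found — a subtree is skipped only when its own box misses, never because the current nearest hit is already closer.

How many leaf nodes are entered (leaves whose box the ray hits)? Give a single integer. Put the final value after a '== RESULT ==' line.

Traverse from the root:
N0 x:[29,127/3] y:[4,45] z:[19,57] -> hit [29,127/3], descend [5, 8]
  N5 x:[36,127/3] y:[9,45] z:[19,57] -> hit [36,127/3], descend [6, 13]
    N6 x:[36,124/3] y:[34,45] z:[33,57] -> hit [36,124/3], descend [10, 15]
      N10 x:[109/3,115/3] y:[40,45] z:[40,57] -> miss, prune
      N15 x:[36,124/3] y:[34,40] z:[33,42] -> hit [36,40] leaf, test {P0(miss), P9@t=36}
    N13 x:[113/3,127/3] y:[9,21] z:[19,40] -> miss, prune
  N8 x:[29,104/3] y:[4,45] z:[23,53] -> hit [29,104/3], descend [7, 12]
    N7 x:[29,104/3] y:[26,45] z:[23,52] -> hit [29,104/3], descend [4, 17]
      N4 x:[29,100/3] y:[27,42] z:[23,35] -> hit [29,100/3], descend [11, 16]
        N11 x:[29,30] y:[36,42] z:[31,35] -> miss, prune
        N16 x:[89/3,100/3] y:[27,33] z:[23,31] -> hit [89/3,31] leaf, test {P10(miss), P15(miss)}
      N17 x:[95/3,104/3] y:[26,45] z:[46,52] -> miss, prune
    N12 x:[29,103/3] y:[4,12] z:[29,53] -> miss, prune

Visited [0, 5, 6, 10, 15, 13, 8, 7, 4, 11, 16, 17, 12]. Tests: 13 box, 2 leaf. Nearest: P9.

== RESULT ==
2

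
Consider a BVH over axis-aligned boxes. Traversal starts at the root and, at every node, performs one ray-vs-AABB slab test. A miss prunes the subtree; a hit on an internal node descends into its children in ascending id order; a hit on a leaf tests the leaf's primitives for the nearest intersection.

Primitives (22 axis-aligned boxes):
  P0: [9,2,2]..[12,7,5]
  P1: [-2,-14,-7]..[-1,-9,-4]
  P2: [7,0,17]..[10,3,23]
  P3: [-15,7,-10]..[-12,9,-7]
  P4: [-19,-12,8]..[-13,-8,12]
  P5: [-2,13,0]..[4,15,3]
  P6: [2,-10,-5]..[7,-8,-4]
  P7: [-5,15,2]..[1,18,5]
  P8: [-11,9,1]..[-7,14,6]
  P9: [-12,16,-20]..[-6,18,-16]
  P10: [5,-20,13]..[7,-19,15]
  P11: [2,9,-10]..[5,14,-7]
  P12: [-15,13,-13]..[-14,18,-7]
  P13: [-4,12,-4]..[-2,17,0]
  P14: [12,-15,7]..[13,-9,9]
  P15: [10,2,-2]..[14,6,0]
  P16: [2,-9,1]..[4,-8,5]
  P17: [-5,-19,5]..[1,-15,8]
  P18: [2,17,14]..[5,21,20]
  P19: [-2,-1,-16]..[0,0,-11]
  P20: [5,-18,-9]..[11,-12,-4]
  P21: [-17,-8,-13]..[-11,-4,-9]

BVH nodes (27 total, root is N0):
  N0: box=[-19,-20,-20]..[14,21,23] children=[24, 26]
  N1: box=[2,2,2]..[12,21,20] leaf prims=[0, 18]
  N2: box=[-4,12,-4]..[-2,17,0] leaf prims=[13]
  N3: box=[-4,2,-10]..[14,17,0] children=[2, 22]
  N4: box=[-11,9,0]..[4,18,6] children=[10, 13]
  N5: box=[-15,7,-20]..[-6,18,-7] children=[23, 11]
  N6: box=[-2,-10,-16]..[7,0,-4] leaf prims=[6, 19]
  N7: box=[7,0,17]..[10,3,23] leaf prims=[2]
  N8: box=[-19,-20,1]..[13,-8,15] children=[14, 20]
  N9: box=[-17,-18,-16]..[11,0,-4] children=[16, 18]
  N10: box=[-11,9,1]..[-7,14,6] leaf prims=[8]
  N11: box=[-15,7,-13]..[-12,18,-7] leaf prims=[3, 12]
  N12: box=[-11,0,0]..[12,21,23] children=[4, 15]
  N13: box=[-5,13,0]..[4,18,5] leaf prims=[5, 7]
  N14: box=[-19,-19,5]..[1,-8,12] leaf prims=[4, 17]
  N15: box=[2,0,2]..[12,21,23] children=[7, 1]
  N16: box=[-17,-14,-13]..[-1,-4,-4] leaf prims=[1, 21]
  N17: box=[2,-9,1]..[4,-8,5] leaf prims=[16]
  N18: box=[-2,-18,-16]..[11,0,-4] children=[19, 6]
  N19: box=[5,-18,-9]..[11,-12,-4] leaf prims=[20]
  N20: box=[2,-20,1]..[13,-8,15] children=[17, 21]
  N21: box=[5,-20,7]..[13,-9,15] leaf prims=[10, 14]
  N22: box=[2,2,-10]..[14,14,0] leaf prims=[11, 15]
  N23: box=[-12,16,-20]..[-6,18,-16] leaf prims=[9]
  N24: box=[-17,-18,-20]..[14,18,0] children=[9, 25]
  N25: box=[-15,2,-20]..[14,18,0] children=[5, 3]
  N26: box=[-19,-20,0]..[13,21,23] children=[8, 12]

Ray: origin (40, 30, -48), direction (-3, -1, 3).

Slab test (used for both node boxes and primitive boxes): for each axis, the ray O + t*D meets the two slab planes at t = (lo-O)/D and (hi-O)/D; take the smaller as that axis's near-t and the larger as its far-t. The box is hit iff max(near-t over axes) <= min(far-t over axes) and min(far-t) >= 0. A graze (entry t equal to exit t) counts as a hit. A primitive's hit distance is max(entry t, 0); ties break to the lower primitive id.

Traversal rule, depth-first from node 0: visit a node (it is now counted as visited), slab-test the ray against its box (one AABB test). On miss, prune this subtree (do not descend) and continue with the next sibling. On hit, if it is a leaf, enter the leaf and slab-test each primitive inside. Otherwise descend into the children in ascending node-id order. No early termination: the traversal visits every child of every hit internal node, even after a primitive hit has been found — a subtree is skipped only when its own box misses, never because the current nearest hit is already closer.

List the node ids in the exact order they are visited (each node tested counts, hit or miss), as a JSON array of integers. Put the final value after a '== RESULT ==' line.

Walk:
N0 x:[26/3,59/3] y:[9,50] z:[28/3,71/3] -> hit [28/3,59/3], descend [24, 26]
  N24 x:[26/3,19] y:[12,48] z:[28/3,16] -> hit [12,16], descend [9, 25]
    N9 x:[29/3,19] y:[30,48] z:[32/3,44/3] -> miss, prune
    N25 x:[26/3,55/3] y:[12,28] z:[28/3,16] -> hit [12,16], descend [3, 5]
      N3 x:[26/3,44/3] y:[13,28] z:[38/3,16] -> hit [13,44/3], descend [2, 22]
        N2 x:[14,44/3] y:[13,18] z:[44/3,16] -> hit [44/3,44/3] leaf, test {P13@t=44/3}
        N22 x:[26/3,38/3] y:[16,28] z:[38/3,16] -> miss, prune
      N5 x:[46/3,55/3] y:[12,23] z:[28/3,41/3] -> miss, prune
  N26 x:[9,59/3] y:[9,50] z:[16,71/3] -> hit [16,59/3], descend [8, 12]
    N8 x:[9,59/3] y:[38,50] z:[49/3,21] -> miss, prune
    N12 x:[28/3,17] y:[9,30] z:[16,71/3] -> hit [16,17], descend [4, 15]
      N4 x:[12,17] y:[12,21] z:[16,18] -> hit [16,17], descend [10, 13]
        N10 x:[47/3,17] y:[16,21] z:[49/3,18] -> hit [49/3,17] leaf, test {P8@t=49/3}
        N13 x:[12,15] y:[12,17] z:[16,53/3] -> miss, prune
      N15 x:[28/3,38/3] y:[9,30] z:[50/3,71/3] -> miss, prune

15 AABB tests over nodes [0, 24, 9, 25, 3, 2, 22, 5, 26, 8, 12, 4, 10, 13, 15]; 2 leaves entered; closest P13.

== RESULT ==
[0, 24, 9, 25, 3, 2, 22, 5, 26, 8, 12, 4, 10, 13, 15]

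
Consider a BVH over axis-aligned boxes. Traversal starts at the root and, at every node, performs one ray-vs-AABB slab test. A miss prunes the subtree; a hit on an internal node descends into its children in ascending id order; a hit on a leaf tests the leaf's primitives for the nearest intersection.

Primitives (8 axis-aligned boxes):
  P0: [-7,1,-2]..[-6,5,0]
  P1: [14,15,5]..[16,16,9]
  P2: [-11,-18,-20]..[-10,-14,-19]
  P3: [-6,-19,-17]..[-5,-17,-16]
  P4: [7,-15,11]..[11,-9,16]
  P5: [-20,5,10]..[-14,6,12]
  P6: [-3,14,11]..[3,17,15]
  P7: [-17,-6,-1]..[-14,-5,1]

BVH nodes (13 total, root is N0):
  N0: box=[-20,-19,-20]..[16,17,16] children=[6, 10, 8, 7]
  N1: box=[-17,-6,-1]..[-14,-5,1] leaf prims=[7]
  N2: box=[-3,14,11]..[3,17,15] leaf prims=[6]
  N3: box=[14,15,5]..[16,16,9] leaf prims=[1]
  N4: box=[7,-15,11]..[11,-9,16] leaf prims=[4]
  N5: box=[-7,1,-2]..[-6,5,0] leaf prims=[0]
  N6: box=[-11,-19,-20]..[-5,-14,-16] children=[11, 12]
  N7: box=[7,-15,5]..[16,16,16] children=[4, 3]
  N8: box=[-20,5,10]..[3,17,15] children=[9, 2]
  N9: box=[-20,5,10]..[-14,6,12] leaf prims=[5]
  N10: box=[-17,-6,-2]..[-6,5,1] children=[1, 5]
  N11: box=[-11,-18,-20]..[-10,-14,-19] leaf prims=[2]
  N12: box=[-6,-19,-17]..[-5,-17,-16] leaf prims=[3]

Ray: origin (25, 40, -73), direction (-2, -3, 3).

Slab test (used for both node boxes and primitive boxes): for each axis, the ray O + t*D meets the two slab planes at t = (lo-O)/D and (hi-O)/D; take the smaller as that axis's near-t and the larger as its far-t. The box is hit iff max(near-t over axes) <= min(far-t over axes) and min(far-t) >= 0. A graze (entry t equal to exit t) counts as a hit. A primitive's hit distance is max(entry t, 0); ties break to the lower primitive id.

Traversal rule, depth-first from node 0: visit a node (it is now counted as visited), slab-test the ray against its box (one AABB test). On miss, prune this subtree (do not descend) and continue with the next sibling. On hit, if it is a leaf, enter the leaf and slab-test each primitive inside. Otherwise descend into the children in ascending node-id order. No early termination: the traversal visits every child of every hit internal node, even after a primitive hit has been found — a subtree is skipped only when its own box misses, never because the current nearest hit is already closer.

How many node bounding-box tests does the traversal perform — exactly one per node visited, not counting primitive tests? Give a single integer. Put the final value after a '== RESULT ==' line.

Walk:
N0 x:[9/2,45/2] y:[23/3,59/3] z:[53/3,89/3] -> hit [53/3,59/3], descend [6, 7, 8, 10]
  N6 x:[15,18] y:[18,59/3] z:[53/3,19] -> hit [18,18], descend [11, 12]
    N11 x:[35/2,18] y:[18,58/3] z:[53/3,18] -> hit [18,18] leaf, test {P2@t=18}
    N12 x:[15,31/2] y:[19,59/3] z:[56/3,19] -> miss, prune
  N7 x:[9/2,9] y:[8,55/3] z:[26,89/3] -> miss, prune
  N8 x:[11,45/2] y:[23/3,35/3] z:[83/3,88/3] -> miss, prune
  N10 x:[31/2,21] y:[35/3,46/3] z:[71/3,74/3] -> miss, prune

Summary -> nodes [0, 6, 11, 12, 7, 8, 10]; box-tests=7; leaf-entries=1; first=P2

== RESULT ==
7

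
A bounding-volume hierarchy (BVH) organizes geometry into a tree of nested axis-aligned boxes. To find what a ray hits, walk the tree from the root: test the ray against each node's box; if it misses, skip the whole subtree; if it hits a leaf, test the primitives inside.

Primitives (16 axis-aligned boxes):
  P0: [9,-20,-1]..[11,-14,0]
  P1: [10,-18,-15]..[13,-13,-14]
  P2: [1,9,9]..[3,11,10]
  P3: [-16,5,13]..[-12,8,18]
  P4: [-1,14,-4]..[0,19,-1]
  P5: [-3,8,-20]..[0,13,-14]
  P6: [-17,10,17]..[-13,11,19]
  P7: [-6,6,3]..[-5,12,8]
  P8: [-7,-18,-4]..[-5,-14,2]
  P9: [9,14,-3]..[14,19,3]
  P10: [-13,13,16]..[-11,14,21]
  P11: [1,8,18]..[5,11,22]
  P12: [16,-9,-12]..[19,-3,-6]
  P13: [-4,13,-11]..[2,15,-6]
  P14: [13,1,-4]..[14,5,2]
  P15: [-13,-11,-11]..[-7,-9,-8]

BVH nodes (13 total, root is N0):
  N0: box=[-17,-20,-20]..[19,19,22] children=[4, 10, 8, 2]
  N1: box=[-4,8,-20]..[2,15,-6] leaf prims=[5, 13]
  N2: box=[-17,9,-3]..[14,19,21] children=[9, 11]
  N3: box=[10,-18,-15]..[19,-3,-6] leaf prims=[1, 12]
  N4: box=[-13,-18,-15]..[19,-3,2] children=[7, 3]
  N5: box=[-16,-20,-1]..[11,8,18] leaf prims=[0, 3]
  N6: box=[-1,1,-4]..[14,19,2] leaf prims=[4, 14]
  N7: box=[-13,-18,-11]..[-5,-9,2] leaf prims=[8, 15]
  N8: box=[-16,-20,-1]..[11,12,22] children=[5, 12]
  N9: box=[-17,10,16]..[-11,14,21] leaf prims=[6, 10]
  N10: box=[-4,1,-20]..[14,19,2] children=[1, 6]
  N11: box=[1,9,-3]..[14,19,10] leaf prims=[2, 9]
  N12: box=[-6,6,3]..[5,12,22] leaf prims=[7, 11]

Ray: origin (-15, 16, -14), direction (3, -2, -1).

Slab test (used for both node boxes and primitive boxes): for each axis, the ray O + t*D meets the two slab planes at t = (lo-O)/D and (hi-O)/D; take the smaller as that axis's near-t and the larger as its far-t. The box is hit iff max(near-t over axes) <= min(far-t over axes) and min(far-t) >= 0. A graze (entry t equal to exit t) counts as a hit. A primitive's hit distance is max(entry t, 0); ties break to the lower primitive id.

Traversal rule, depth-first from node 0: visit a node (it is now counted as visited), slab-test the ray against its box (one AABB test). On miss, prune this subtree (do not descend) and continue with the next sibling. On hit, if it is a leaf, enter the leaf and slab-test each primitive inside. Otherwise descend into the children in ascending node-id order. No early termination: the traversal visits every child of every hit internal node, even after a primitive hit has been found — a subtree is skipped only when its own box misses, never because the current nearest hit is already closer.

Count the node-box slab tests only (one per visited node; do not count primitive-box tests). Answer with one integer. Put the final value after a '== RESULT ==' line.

Traverse from the root:
N0 x:[-2/3,34/3] y:[-3/2,18] z:[-36,6] -> hit [-2/3,6], descend [2, 4, 8, 10]
  N2 x:[-2/3,29/3] y:[-3/2,7/2] z:[-35,-11] -> miss, prune
  N4 x:[2/3,34/3] y:[19/2,17] z:[-16,1] -> miss, prune
  N8 x:[-1/3,26/3] y:[2,18] z:[-36,-13] -> miss, prune
  N10 x:[11/3,29/3] y:[-3/2,15/2] z:[-16,6] -> hit [11/3,6], descend [1, 6]
    N1 x:[11/3,17/3] y:[1/2,4] z:[-8,6] -> hit [11/3,4] leaf, test {P5@t=4, P13(miss)}
    N6 x:[14/3,29/3] y:[-3/2,15/2] z:[-16,-10] -> miss, prune

7 AABB tests over nodes [0, 2, 4, 8, 10, 1, 6]; 1 leaf entered; closest P5.

== RESULT ==
7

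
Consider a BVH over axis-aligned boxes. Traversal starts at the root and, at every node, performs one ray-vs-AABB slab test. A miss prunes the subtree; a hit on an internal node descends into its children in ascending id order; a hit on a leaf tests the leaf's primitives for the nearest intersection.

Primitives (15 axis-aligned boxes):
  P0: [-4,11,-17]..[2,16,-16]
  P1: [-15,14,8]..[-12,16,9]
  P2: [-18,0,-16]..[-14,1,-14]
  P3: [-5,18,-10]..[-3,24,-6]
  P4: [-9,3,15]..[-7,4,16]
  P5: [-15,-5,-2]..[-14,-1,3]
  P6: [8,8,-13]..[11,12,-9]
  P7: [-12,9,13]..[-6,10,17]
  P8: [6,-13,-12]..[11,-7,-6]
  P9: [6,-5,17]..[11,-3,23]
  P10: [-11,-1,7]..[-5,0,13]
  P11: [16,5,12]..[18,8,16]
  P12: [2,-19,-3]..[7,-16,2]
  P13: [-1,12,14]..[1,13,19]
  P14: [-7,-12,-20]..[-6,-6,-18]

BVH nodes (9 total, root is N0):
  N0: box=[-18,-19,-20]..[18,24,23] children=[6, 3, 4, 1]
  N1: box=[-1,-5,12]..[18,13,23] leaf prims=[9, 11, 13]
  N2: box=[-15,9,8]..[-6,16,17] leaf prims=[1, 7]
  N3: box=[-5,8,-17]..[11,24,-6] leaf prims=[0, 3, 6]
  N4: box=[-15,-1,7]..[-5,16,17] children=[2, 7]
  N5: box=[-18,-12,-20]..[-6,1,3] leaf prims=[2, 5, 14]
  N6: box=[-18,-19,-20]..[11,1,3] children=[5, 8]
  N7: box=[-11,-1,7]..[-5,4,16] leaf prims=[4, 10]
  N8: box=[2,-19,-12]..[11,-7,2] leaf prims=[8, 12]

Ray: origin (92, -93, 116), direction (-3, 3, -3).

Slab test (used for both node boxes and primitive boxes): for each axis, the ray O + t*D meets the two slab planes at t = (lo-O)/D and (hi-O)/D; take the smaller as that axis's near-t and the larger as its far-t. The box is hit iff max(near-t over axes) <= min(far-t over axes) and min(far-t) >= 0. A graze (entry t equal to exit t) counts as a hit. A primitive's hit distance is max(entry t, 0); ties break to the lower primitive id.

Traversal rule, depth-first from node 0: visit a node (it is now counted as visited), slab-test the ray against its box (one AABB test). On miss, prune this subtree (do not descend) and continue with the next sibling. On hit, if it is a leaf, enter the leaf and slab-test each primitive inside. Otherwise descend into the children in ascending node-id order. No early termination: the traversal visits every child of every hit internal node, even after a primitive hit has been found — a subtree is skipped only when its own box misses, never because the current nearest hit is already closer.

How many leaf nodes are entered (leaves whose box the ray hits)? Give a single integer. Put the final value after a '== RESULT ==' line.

Walk:
N0 x:[74/3,110/3] y:[74/3,39] z:[31,136/3] -> hit [31,110/3], descend [1, 3, 4, 6]
  N1 x:[74/3,31] y:[88/3,106/3] z:[31,104/3] -> hit [31,31] leaf, test {P9(miss), P11(miss), P13(miss)}
  N3 x:[27,97/3] y:[101/3,39] z:[122/3,133/3] -> miss, prune
  N4 x:[97/3,107/3] y:[92/3,109/3] z:[33,109/3] -> hit [33,107/3], descend [2, 7]
    N2 x:[98/3,107/3] y:[34,109/3] z:[33,36] -> hit [34,107/3] leaf, test {P1@t=107/3, P7@t=34}
    N7 x:[97/3,103/3] y:[92/3,97/3] z:[100/3,109/3] -> miss, prune
  N6 x:[27,110/3] y:[74/3,94/3] z:[113/3,136/3] -> miss, prune

order=[0, 1, 3, 4, 2, 7, 6]  |boxes|=7  |leaves|=2  hit=P7

== RESULT ==
2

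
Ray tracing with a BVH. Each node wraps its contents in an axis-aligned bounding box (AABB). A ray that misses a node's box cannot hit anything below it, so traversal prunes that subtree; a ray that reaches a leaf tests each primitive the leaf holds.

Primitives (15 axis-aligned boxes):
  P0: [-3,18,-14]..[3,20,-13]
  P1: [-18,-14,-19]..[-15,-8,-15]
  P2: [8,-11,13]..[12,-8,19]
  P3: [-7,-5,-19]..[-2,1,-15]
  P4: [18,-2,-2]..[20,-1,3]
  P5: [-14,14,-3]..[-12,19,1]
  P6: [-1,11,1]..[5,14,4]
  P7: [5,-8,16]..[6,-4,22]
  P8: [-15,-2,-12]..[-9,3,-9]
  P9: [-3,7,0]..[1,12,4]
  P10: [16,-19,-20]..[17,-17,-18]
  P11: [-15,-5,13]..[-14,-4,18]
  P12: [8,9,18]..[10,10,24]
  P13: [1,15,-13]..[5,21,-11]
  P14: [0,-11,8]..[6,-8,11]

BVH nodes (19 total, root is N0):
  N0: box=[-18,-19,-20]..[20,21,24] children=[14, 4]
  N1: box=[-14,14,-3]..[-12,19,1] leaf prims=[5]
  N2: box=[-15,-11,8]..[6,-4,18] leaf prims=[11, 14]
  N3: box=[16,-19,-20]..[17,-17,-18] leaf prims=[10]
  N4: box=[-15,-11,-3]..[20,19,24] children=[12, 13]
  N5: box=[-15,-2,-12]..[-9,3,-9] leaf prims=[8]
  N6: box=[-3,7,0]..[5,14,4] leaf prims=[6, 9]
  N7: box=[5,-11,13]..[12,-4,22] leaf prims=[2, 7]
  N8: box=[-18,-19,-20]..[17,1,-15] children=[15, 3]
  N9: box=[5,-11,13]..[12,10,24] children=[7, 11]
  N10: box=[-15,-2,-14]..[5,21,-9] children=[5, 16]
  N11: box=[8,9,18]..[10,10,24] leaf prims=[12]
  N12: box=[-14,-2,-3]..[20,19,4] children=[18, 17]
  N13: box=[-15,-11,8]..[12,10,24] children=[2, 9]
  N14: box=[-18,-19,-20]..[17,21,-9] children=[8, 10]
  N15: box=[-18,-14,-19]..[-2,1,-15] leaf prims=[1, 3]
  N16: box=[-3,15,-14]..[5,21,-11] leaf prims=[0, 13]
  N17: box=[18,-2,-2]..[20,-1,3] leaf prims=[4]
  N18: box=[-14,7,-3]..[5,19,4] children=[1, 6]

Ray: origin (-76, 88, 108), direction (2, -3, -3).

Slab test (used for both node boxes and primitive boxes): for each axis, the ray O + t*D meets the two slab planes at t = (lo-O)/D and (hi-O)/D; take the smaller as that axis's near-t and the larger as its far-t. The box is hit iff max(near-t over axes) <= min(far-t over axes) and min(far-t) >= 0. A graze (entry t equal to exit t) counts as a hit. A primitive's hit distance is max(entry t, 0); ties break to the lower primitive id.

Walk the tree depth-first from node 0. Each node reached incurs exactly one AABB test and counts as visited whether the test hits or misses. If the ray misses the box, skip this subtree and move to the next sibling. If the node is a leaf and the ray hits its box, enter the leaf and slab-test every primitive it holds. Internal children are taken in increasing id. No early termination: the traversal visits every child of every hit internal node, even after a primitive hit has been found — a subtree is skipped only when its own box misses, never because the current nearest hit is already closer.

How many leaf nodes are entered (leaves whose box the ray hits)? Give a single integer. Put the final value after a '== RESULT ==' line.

Trace the traversal:
N0 x:[29,48] y:[67/3,107/3] z:[28,128/3] -> hit [29,107/3], descend [4, 14]
  N4 x:[61/2,48] y:[23,33] z:[28,37] -> hit [61/2,33], descend [12, 13]
    N12 x:[31,48] y:[23,30] z:[104/3,37] -> miss, prune
    N13 x:[61/2,44] y:[26,33] z:[28,100/3] -> hit [61/2,33], descend [2, 9]
      N2 x:[61/2,41] y:[92/3,33] z:[30,100/3] -> hit [92/3,33] leaf, test {P11@t=92/3, P14(miss)}
      N9 x:[81/2,44] y:[26,33] z:[28,95/3] -> miss, prune
  N14 x:[29,93/2] y:[67/3,107/3] z:[39,128/3] -> miss, prune

Visited [0, 4, 12, 13, 2, 9, 14]. Tests: 7 box, 1 leaf. Nearest: P11.

== RESULT ==
1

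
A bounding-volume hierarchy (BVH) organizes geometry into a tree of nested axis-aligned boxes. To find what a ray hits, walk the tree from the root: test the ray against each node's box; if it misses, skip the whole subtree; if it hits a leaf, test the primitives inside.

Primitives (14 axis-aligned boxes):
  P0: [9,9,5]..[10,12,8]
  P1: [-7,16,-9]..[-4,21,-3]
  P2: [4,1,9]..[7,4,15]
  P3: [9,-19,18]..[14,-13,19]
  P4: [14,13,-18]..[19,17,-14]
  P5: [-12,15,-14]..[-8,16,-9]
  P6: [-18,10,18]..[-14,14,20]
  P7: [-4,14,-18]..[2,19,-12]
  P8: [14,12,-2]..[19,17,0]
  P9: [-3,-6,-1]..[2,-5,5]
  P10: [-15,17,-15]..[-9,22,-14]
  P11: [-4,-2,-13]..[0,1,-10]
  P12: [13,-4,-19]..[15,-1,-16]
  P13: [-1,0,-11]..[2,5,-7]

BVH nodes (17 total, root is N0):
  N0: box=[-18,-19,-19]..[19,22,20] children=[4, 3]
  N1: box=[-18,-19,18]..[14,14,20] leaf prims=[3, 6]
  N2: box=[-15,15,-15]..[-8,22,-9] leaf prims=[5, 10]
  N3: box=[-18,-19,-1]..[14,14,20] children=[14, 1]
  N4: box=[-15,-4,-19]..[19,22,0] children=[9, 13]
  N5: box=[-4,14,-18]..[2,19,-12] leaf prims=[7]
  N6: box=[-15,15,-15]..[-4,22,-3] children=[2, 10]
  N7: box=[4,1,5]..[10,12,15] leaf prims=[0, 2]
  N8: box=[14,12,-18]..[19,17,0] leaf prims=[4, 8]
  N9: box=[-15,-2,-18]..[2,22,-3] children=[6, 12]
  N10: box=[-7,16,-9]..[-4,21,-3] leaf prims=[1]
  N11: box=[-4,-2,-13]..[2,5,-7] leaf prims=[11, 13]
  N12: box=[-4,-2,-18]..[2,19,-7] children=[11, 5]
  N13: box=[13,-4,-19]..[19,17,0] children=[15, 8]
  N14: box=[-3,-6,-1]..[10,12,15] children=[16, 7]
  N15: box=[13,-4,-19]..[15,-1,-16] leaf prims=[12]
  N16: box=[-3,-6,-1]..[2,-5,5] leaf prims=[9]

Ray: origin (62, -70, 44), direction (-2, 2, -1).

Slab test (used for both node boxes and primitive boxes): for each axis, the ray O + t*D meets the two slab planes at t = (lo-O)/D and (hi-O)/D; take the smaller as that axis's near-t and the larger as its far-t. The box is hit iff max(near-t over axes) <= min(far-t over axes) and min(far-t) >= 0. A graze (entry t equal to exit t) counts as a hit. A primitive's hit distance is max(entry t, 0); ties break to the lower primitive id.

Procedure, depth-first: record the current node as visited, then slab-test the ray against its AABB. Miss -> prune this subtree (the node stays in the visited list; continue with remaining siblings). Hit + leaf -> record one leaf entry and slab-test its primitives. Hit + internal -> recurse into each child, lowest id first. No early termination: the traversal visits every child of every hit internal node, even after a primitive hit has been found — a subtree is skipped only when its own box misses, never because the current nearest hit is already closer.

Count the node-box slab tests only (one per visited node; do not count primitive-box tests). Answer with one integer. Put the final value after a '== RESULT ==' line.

Trace the traversal:
N0 x:[43/2,40] y:[51/2,46] z:[24,63] -> hit [51/2,40], descend [3, 4]
  N3 x:[24,40] y:[51/2,42] z:[24,45] -> hit [51/2,40], descend [1, 14]
    N1 x:[24,40] y:[51/2,42] z:[24,26] -> hit [51/2,26] leaf, test {P3@t=51/2, P6(miss)}
    N14 x:[26,65/2] y:[32,41] z:[29,45] -> hit [32,65/2], descend [7, 16]
      N7 x:[26,29] y:[71/2,41] z:[29,39] -> miss, prune
      N16 x:[30,65/2] y:[32,65/2] z:[39,45] -> miss, prune
  N4 x:[43/2,77/2] y:[33,46] z:[44,63] -> miss, prune

order=[0, 3, 1, 14, 7, 16, 4]  |boxes|=7  |leaves|=1  hit=P3

== RESULT ==
7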